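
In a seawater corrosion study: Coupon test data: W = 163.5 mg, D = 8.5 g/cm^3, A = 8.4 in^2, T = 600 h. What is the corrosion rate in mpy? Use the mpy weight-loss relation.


Apply the mpy weight-loss relation: CR = 534 * W / (D * A * T)
Numerator: 534 * 163.5 = 87309.0
Denominator: 8.5 * 8.4 * 600 = 42840.0
CR = 87309.0 / 42840.0 = 2.038 mpy

2.038 mpy


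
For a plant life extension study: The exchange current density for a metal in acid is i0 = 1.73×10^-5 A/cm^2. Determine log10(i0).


i0 = 1.73×10^-5 A/cm^2
log10(i0) = -4.762

-4.762


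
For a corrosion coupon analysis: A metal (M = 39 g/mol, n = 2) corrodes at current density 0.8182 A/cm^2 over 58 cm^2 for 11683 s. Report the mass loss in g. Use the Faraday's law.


Apply Faraday's law: m = i*A*t*M / (n*F)
Total charge passed Q = i*A*t = 0.8182*58*11683 = 554423.7748 C
m = Q*M/(n*F) = 554423.7748*39/(2*96485) = 112.051 g

112.051 g


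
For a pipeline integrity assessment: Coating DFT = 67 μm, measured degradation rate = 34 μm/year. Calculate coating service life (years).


Service life = thickness / degradation rate
Life = 67 / 34 = 2.0 years

2.0 years


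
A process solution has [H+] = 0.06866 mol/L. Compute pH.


pH = −log10[H+]
pH = −log10(0.06866) = 1.16

1.16


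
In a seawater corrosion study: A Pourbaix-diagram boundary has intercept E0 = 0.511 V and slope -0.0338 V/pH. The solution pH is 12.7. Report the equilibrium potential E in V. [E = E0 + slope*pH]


Apply the Pourbaix line equation: E = E0 + slope*pH
E = 0.511 + (-0.0338)*12.7 = 0.511 + (-0.42926) = 0.08174 V
Rounded to 3 decimal places: E = 0.082 V

0.082 V


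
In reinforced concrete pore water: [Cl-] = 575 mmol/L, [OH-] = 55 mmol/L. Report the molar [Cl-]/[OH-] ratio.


Threshold parameter = [Cl-] / [OH-] (molar basis; both in mmol/L, so units cancel)
Ratio = 575 / 55 = 10.45

10.45


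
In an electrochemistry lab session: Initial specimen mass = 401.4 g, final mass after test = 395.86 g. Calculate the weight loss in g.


Weight loss = initial − final
WL = 401.4 − 395.86 = 5.54 g

5.54 g


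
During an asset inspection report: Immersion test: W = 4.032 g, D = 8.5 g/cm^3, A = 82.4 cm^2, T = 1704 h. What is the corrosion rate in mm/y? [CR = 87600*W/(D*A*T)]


Apply the mm/y weight-loss relation: CR = 87600 * W / (D * A * T)
Numerator: 87600 * 4.032 = 353203.2
Denominator: 8.5 * 82.4 * 1704 = 1193481.6
CR = 353203.2 / 1193481.6 = 0.295944 mm/y

0.295944 mm/y


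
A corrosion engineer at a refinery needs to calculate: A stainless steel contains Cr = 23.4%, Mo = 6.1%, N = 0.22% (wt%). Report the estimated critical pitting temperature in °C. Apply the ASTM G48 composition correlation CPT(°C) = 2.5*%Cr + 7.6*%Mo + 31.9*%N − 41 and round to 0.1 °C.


Apply the ASTM G48 empirical CPT estimate: CPT(°C) = 2.5*%Cr + 7.6*%Mo + 31.9*%N − 41
2.5*23.4 = 58.5; 7.6*6.1 = 46.36; 31.9*0.22 = 7.018
CPT = 58.5 + 46.36 + 7.018 − 41 = 70.878 °C
Rounded to 0.1 °C: CPT ≈ 70.9 °C

70.9 °C


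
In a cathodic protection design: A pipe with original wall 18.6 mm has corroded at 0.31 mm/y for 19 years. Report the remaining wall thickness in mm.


Remaining wall = original − CR × time
t = 18.6 − 0.31*19 = 18.6 − 5.89 = 12.71 mm

12.71 mm


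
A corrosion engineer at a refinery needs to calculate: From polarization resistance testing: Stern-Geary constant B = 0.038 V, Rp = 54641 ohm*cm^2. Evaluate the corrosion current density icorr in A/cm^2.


Apply the Stern-Geary relation: icorr = B / Rp
icorr = 0.038 / 54641 = 6.954×10^-7 A/cm^2

6.954×10^-7 A/cm^2


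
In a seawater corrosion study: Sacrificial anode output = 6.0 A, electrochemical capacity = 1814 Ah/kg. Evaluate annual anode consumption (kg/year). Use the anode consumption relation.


Annual consumption = current * hours per year / capacity
Rate = 6.0 * 8760 / 1814 = 29.0 kg/year

29.0 kg/year


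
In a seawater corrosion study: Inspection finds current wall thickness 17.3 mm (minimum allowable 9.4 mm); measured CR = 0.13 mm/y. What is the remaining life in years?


Apply the remaining-life relation: RL = (t_current − t_min) / CR
RL = (17.3 − 9.4) / 0.13 = 7.9 / 0.13 = 60.8 years

60.8 years


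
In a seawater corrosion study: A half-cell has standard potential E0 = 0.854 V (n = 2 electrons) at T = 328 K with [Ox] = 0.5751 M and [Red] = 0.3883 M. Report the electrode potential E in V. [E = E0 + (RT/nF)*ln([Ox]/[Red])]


Apply the Nernst equation: E = E0 + (RT/nF)*ln([Ox]/[Red])
Step 1: RT/nF = 8.314*328/(2*96485) = 0.01413169 V
Step 2: [Ox]/[Red] = 0.5751/0.3883 = 1.481071
Step 3: ln(1.481071) = 0.392765
Step 4: correction = 0.01413169 * 0.392765 = 0.006 V
E = 0.854 + 0.006 = 0.86 V

0.86 V


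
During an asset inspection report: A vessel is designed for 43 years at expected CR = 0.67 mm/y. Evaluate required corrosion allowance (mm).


Corrosion allowance = CR × design life
CA = 0.67 * 43 = 28.81 mm

28.81 mm


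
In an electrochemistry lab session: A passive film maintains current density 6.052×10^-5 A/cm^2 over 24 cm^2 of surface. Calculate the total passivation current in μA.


I = i_pass * A, then convert A → μA (×10^6)
I = 6.052×10^-5 * 24 * 10^6 = 1452.48 μA

1452.48 μA


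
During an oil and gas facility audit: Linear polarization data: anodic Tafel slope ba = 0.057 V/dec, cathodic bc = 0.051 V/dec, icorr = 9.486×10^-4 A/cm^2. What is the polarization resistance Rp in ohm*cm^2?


Apply the Stern-Geary equation: Rp = ba*bc / (2.303*icorr*(ba+bc))
ba*bc = 0.057*0.051 = 0.002907
ba+bc = 0.108; 2.303*icorr*(ba+bc) = 2.303*9.486×10^-4*0.108 = 2.3593959×10^-4
Rp = 0.002907 / 2.3593959×10^-4 = 12.3 ohm*cm^2

12.3 ohm*cm^2


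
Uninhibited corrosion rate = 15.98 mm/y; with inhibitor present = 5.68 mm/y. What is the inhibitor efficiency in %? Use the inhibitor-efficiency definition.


Apply the inhibitor-efficiency definition: IE = (CR_blank − CR_inh)/CR_blank × 100
IE = (15.98 − 5.68) / 15.98 × 100
IE = 10.3 / 15.98 × 100 = 64.5 %

64.5 %


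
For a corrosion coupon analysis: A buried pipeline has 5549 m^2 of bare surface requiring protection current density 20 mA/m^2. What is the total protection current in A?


I = area * current density, then convert mA → A (÷1000)
I = 5549 * 20 / 1000 = 110.98 A

110.98 A


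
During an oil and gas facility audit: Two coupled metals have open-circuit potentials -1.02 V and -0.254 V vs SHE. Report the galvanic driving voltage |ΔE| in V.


Driving voltage is the absolute potential difference.
|ΔE| = |-1.02 − (-0.254)| = 0.766 V

0.766 V


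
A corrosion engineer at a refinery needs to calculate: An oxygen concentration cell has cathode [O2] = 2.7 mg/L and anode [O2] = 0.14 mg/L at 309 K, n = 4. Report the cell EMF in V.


Apply the Nernst concentration-cell relation: E = (RT/nF)*ln(C_cathode/C_anode)
RT/nF = 8.314*309/(4*96485) = 0.00665654 V
ln(2.7/0.14) = 2.95936
E = 0.00665654 * 2.95936 = 0.0197 V

0.0197 V


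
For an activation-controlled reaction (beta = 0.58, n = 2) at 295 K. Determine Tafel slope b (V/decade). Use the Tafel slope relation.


Apply the Tafel slope relation: b = 2.303*R*T/(beta*n*F)
Numerator: 2.303 * 8.314 * 295 = 5648.41
Denominator: 0.58 * 2 * 96485 = 111922.6
b = 5648.41 / 111922.6 = 0.05 V/decade

0.05 V/decade


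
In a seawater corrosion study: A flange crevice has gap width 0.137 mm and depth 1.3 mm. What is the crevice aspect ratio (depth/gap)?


Aspect ratio = depth / gap
Ratio = 1.3 / 0.137 = 9.5

9.5


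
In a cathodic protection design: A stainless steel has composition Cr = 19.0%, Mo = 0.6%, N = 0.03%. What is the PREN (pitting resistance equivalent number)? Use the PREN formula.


Apply the PREN formula: PREN = Cr + 3.3*Mo + 16*N
PREN = 19.0 + 3.3*0.6 + 16*0.03
PREN = 19.0 + 1.98 + 0.48 = 21.46

21.46


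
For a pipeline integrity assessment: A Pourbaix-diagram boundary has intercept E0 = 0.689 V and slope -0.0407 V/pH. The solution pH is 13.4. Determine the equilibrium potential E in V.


Apply the Pourbaix line equation: E = E0 + slope*pH
E = 0.689 + (-0.0407)*13.4 = 0.689 + (-0.54538) = 0.14362 V
Rounded to 3 decimal places: E = 0.144 V

0.144 V


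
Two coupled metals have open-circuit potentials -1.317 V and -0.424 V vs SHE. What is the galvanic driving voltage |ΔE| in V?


Driving voltage is the absolute potential difference.
|ΔE| = |-1.317 − (-0.424)| = 0.893 V

0.893 V


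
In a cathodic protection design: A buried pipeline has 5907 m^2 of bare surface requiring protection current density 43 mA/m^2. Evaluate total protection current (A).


I = area * current density, then convert mA → A (÷1000)
I = 5907 * 43 / 1000 = 254.0 A

254.0 A


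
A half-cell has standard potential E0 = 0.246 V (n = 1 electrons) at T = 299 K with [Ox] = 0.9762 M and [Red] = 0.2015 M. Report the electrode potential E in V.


Apply the Nernst equation: E = E0 + (RT/nF)*ln([Ox]/[Red])
Step 1: RT/nF = 8.314*299/(1*96485) = 0.02576448 V
Step 2: [Ox]/[Red] = 0.9762/0.2015 = 4.844665
Step 3: ln(4.844665) = 1.577878
Step 4: correction = 0.02576448 * 1.577878 = 0.041 V
E = 0.246 + 0.041 = 0.287 V

0.287 V


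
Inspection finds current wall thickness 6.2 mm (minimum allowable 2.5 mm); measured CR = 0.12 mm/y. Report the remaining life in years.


Apply the remaining-life relation: RL = (t_current − t_min) / CR
RL = (6.2 − 2.5) / 0.12 = 3.7 / 0.12 = 30.8 years

30.8 years


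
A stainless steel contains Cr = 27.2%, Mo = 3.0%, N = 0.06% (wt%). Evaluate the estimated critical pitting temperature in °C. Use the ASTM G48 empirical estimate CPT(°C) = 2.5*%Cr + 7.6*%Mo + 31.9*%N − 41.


Apply the ASTM G48 empirical CPT estimate: CPT(°C) = 2.5*%Cr + 7.6*%Mo + 31.9*%N − 41
2.5*27.2 = 68; 7.6*3.0 = 22.8; 31.9*0.06 = 1.914
CPT = 68 + 22.8 + 1.914 − 41 = 51.714 °C
Rounded to 0.1 °C: CPT ≈ 51.7 °C

51.7 °C


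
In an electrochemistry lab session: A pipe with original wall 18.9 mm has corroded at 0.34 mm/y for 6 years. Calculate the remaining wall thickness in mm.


Remaining wall = original − CR × time
t = 18.9 − 0.34*6 = 18.9 − 2.04 = 16.86 mm

16.86 mm


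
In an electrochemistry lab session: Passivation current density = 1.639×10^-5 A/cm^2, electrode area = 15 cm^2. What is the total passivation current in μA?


I = i_pass * A, then convert A → μA (×10^6)
I = 1.639×10^-5 * 15 * 10^6 = 245.85 μA

245.85 μA


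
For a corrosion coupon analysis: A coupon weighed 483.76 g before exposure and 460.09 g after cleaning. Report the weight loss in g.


Weight loss = initial − final
WL = 483.76 − 460.09 = 23.67 g

23.67 g


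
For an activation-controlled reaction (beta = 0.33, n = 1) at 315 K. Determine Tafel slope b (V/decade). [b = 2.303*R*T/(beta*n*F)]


Apply the Tafel slope relation: b = 2.303*R*T/(beta*n*F)
Numerator: 2.303 * 8.314 * 315 = 6031.35
Denominator: 0.33 * 1 * 96485 = 31840.05
b = 6031.35 / 31840.05 = 0.189 V/decade

0.189 V/decade


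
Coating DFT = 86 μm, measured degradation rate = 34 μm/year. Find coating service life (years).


Service life = thickness / degradation rate
Life = 86 / 34 = 2.5 years

2.5 years


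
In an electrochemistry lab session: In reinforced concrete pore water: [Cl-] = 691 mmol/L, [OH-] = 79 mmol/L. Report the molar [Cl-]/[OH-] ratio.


Threshold parameter = [Cl-] / [OH-] (molar basis; both in mmol/L, so units cancel)
Ratio = 691 / 79 = 8.75

8.75


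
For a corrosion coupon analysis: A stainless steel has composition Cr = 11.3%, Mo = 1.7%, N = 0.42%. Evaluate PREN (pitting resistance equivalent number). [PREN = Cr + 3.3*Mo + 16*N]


Apply the PREN formula: PREN = Cr + 3.3*Mo + 16*N
PREN = 11.3 + 3.3*1.7 + 16*0.42
PREN = 11.3 + 5.61 + 6.72 = 23.63

23.63


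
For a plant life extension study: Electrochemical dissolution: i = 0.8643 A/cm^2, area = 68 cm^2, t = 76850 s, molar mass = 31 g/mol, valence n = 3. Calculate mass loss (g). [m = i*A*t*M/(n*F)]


Apply Faraday's law: m = i*A*t*M / (n*F)
Total charge passed Q = i*A*t = 0.8643*68*76850 = 4516658.94 C
m = Q*M/(n*F) = 4516658.94*31/(3*96485) = 483.72433 g

483.72433 g


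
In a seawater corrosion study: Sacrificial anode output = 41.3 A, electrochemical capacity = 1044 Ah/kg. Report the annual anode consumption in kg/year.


Annual consumption = current * hours per year / capacity
Rate = 41.3 * 8760 / 1044 = 346.5 kg/year

346.5 kg/year


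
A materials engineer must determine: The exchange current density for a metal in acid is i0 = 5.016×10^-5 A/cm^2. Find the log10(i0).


i0 = 5.016×10^-5 A/cm^2
log10(i0) = -4.3

-4.3


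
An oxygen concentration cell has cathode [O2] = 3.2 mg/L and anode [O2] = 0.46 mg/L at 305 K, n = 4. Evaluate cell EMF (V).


Apply the Nernst concentration-cell relation: E = (RT/nF)*ln(C_cathode/C_anode)
RT/nF = 8.314*305/(4*96485) = 0.00657037 V
ln(3.2/0.46) = 1.93968
E = 0.00657037 * 1.93968 = 0.01274 V

0.01274 V


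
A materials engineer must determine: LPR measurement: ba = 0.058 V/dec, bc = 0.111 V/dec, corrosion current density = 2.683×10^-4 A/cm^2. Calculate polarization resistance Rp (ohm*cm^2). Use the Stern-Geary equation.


Apply the Stern-Geary equation: Rp = ba*bc / (2.303*icorr*(ba+bc))
ba*bc = 0.058*0.111 = 0.006438
ba+bc = 0.169; 2.303*icorr*(ba+bc) = 2.303*2.683×10^-4*0.169 = 1.0442424×10^-4
Rp = 0.006438 / 1.0442424×10^-4 = 61.7 ohm*cm^2

61.7 ohm*cm^2


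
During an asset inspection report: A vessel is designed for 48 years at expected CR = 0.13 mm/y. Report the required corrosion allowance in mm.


Corrosion allowance = CR × design life
CA = 0.13 * 48 = 6.24 mm

6.24 mm


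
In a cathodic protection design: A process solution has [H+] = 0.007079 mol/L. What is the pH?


pH = −log10[H+]
pH = −log10(0.007079) = 2.15

2.15


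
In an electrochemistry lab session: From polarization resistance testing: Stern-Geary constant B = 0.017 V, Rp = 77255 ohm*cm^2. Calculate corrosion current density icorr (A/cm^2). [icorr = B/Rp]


Apply the Stern-Geary relation: icorr = B / Rp
icorr = 0.017 / 77255 = 2.201×10^-7 A/cm^2

2.201×10^-7 A/cm^2


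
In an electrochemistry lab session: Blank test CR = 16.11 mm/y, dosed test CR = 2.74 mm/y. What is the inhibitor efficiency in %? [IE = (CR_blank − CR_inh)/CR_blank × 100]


Apply the inhibitor-efficiency definition: IE = (CR_blank − CR_inh)/CR_blank × 100
IE = (16.11 − 2.74) / 16.11 × 100
IE = 13.37 / 16.11 × 100 = 83.0 %

83.0 %


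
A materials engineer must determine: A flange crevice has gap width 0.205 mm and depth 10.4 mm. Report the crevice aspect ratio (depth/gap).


Aspect ratio = depth / gap
Ratio = 10.4 / 0.205 = 50.7

50.7


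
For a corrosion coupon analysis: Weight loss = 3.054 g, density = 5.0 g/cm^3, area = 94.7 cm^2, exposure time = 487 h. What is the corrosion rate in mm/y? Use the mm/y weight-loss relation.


Apply the mm/y weight-loss relation: CR = 87600 * W / (D * A * T)
Numerator: 87600 * 3.054 = 267530.4
Denominator: 5.0 * 94.7 * 487 = 230594.5
CR = 267530.4 / 230594.5 = 1.16018 mm/y

1.16018 mm/y


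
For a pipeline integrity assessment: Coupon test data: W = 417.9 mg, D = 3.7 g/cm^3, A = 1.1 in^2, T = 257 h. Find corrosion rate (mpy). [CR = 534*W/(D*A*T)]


Apply the mpy weight-loss relation: CR = 534 * W / (D * A * T)
Numerator: 534 * 417.9 = 223158.6
Denominator: 3.7 * 1.1 * 257 = 1045.99
CR = 223158.6 / 1045.99 = 213.34678 mpy

213.34678 mpy


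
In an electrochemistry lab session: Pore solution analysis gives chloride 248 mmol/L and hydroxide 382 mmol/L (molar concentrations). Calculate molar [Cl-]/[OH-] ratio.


Threshold parameter = [Cl-] / [OH-] (molar basis; both in mmol/L, so units cancel)
Ratio = 248 / 382 = 0.65

0.65


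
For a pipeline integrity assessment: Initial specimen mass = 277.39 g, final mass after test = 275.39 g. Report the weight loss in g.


Weight loss = initial − final
WL = 277.39 − 275.39 = 2.0 g

2.0 g


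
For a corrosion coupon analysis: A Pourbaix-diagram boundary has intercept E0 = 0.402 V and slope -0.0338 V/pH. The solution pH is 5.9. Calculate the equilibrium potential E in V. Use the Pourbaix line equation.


Apply the Pourbaix line equation: E = E0 + slope*pH
E = 0.402 + (-0.0338)*5.9 = 0.402 + (-0.19942) = 0.20258 V
Rounded to 3 decimal places: E = 0.203 V

0.203 V


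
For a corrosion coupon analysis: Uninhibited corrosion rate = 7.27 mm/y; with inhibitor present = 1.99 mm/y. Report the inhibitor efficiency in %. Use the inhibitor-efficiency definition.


Apply the inhibitor-efficiency definition: IE = (CR_blank − CR_inh)/CR_blank × 100
IE = (7.27 − 1.99) / 7.27 × 100
IE = 5.28 / 7.27 × 100 = 72.6 %

72.6 %


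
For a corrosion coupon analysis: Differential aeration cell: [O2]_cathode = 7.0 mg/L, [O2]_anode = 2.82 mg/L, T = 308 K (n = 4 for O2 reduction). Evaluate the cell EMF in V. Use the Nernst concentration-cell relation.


Apply the Nernst concentration-cell relation: E = (RT/nF)*ln(C_cathode/C_anode)
RT/nF = 8.314*308/(4*96485) = 0.006635 V
ln(7.0/2.82) = 0.90917
E = 0.006635 * 0.90917 = 0.00603 V

0.00603 V


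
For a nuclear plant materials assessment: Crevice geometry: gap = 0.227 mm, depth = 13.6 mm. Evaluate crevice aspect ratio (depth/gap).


Aspect ratio = depth / gap
Ratio = 13.6 / 0.227 = 59.9

59.9


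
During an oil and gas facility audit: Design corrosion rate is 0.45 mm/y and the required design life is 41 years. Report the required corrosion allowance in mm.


Corrosion allowance = CR × design life
CA = 0.45 * 41 = 18.45 mm

18.45 mm


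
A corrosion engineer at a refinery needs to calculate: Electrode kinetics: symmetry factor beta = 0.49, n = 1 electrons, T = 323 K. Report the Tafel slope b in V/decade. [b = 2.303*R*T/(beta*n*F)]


Apply the Tafel slope relation: b = 2.303*R*T/(beta*n*F)
Numerator: 2.303 * 8.314 * 323 = 6184.53
Denominator: 0.49 * 1 * 96485 = 47277.65
b = 6184.53 / 47277.65 = 0.1308 V/decade

0.1308 V/decade


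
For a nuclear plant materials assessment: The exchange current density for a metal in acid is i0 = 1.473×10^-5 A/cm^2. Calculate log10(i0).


i0 = 1.473×10^-5 A/cm^2
log10(i0) = -4.832

-4.832


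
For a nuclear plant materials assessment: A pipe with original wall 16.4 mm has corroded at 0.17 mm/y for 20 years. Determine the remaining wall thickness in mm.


Remaining wall = original − CR × time
t = 16.4 − 0.17*20 = 16.4 − 3.4 = 13.0 mm

13.0 mm


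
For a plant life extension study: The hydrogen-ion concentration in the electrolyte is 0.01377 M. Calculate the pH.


pH = −log10[H+]
pH = −log10(0.01377) = 1.86

1.86


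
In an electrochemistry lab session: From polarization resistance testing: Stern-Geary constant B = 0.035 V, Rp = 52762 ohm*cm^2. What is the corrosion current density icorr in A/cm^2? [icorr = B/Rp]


Apply the Stern-Geary relation: icorr = B / Rp
icorr = 0.035 / 52762 = 6.634×10^-7 A/cm^2

6.634×10^-7 A/cm^2


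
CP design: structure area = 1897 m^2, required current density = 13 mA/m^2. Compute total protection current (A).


I = area * current density, then convert mA → A (÷1000)
I = 1897 * 13 / 1000 = 24.66 A

24.66 A


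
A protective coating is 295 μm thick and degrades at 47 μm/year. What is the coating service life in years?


Service life = thickness / degradation rate
Life = 295 / 47 = 6.3 years

6.3 years


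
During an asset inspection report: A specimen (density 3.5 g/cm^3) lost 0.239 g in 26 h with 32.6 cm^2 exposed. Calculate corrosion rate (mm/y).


Apply the mm/y weight-loss relation: CR = 87600 * W / (D * A * T)
Numerator: 87600 * 0.239 = 20936.4
Denominator: 3.5 * 32.6 * 26 = 2966.6
CR = 20936.4 / 2966.6 = 7.05737 mm/y

7.05737 mm/y


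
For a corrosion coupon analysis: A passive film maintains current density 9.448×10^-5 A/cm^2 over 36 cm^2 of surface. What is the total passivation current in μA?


I = i_pass * A, then convert A → μA (×10^6)
I = 9.448×10^-5 * 36 * 10^6 = 3401.28 μA

3401.28 μA


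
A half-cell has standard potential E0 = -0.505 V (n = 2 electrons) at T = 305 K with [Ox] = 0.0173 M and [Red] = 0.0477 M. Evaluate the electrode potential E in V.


Apply the Nernst equation: E = E0 + (RT/nF)*ln([Ox]/[Red])
Step 1: RT/nF = 8.314*305/(2*96485) = 0.01314075 V
Step 2: [Ox]/[Red] = 0.0173/0.0477 = 0.362683
Step 3: ln(0.362683) = -1.014226
Step 4: correction = 0.01314075 * -1.014226 = -0.0133 V
E = -0.505 + -0.0133 = -0.5183 V

-0.5183 V


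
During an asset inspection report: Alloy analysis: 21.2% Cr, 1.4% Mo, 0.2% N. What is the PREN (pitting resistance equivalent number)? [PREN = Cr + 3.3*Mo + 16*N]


Apply the PREN formula: PREN = Cr + 3.3*Mo + 16*N
PREN = 21.2 + 3.3*1.4 + 16*0.2
PREN = 21.2 + 4.62 + 3.2 = 29.02

29.02


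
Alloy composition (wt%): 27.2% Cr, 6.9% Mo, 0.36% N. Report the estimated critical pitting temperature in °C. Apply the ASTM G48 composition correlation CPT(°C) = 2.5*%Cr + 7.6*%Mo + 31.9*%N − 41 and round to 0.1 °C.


Apply the ASTM G48 empirical CPT estimate: CPT(°C) = 2.5*%Cr + 7.6*%Mo + 31.9*%N − 41
2.5*27.2 = 68; 7.6*6.9 = 52.44; 31.9*0.36 = 11.484
CPT = 68 + 52.44 + 11.484 − 41 = 90.924 °C
Rounded to 0.1 °C: CPT ≈ 90.9 °C

90.9 °C


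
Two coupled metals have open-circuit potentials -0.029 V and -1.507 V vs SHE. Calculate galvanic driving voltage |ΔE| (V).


Driving voltage is the absolute potential difference.
|ΔE| = |-0.029 − (-1.507)| = 1.478 V

1.478 V


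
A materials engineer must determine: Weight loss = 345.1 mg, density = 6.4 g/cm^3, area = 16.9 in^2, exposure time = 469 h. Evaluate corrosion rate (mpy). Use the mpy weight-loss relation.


Apply the mpy weight-loss relation: CR = 534 * W / (D * A * T)
Numerator: 534 * 345.1 = 184283.4
Denominator: 6.4 * 16.9 * 469 = 50727.04
CR = 184283.4 / 50727.04 = 3.633 mpy

3.633 mpy


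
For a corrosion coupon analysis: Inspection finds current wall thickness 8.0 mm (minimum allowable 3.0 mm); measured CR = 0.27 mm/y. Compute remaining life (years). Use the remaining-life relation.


Apply the remaining-life relation: RL = (t_current − t_min) / CR
RL = (8.0 − 3.0) / 0.27 = 5.0 / 0.27 = 18.5 years

18.5 years


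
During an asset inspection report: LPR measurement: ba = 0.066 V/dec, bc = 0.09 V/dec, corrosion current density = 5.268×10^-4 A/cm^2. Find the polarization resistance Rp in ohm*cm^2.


Apply the Stern-Geary equation: Rp = ba*bc / (2.303*icorr*(ba+bc))
ba*bc = 0.066*0.09 = 0.00594
ba+bc = 0.156; 2.303*icorr*(ba+bc) = 2.303*5.268×10^-4*0.156 = 1.8926238×10^-4
Rp = 0.00594 / 1.8926238×10^-4 = 31.4 ohm*cm^2

31.4 ohm*cm^2


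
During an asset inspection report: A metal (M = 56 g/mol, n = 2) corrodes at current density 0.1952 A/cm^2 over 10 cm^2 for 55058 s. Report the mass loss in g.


Apply Faraday's law: m = i*A*t*M / (n*F)
Total charge passed Q = i*A*t = 0.1952*10*55058 = 107473.216 C
m = Q*M/(n*F) = 107473.216*56/(2*96485) = 31.18879 g

31.18879 g


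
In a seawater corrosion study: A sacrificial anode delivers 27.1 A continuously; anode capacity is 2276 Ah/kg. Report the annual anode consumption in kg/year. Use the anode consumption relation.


Annual consumption = current * hours per year / capacity
Rate = 27.1 * 8760 / 2276 = 104.3 kg/year

104.3 kg/year


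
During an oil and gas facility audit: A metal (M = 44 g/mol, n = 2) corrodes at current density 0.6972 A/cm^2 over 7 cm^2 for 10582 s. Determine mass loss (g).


Apply Faraday's law: m = i*A*t*M / (n*F)
Total charge passed Q = i*A*t = 0.6972*7*10582 = 51644.3928 C
m = Q*M/(n*F) = 51644.3928*44/(2*96485) = 11.776 g

11.776 g


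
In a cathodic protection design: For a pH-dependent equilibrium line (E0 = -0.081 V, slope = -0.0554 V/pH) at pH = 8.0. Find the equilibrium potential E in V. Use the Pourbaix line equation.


Apply the Pourbaix line equation: E = E0 + slope*pH
E = -0.081 + (-0.0554)*8.0 = -0.081 + (-0.4432) = -0.5242 V
Rounded to 3 decimal places: E = -0.524 V

-0.524 V


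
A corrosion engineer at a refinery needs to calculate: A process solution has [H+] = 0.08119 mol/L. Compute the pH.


pH = −log10[H+]
pH = −log10(0.08119) = 1.09

1.09


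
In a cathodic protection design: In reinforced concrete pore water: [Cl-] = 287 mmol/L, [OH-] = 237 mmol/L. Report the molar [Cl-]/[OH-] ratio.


Threshold parameter = [Cl-] / [OH-] (molar basis; both in mmol/L, so units cancel)
Ratio = 287 / 237 = 1.21

1.21


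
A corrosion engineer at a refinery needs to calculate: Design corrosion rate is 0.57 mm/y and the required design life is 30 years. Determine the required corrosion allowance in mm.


Corrosion allowance = CR × design life
CA = 0.57 * 30 = 17.1 mm

17.1 mm


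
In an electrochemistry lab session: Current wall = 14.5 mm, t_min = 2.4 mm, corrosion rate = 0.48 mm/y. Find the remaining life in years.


Apply the remaining-life relation: RL = (t_current − t_min) / CR
RL = (14.5 − 2.4) / 0.48 = 12.1 / 0.48 = 25.2 years

25.2 years


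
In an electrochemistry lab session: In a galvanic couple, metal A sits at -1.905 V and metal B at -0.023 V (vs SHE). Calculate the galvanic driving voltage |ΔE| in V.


Driving voltage is the absolute potential difference.
|ΔE| = |-1.905 − (-0.023)| = 1.882 V

1.882 V


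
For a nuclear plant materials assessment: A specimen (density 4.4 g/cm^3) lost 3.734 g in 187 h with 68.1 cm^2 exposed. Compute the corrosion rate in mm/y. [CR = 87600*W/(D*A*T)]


Apply the mm/y weight-loss relation: CR = 87600 * W / (D * A * T)
Numerator: 87600 * 3.734 = 327098.4
Denominator: 4.4 * 68.1 * 187 = 56032.68
CR = 327098.4 / 56032.68 = 5.837636 mm/y

5.837636 mm/y


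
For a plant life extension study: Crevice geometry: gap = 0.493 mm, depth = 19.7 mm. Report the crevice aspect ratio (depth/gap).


Aspect ratio = depth / gap
Ratio = 19.7 / 0.493 = 40.0

40.0


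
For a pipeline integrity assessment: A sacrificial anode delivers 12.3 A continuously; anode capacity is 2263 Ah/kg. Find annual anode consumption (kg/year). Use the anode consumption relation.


Annual consumption = current * hours per year / capacity
Rate = 12.3 * 8760 / 2263 = 47.6 kg/year

47.6 kg/year


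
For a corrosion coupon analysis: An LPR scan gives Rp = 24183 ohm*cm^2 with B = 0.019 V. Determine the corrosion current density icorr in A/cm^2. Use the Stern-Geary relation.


Apply the Stern-Geary relation: icorr = B / Rp
icorr = 0.019 / 24183 = 7.857×10^-7 A/cm^2

7.857×10^-7 A/cm^2


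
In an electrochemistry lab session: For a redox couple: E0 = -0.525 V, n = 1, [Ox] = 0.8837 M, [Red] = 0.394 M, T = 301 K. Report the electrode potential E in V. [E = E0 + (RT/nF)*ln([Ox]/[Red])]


Apply the Nernst equation: E = E0 + (RT/nF)*ln([Ox]/[Red])
Step 1: RT/nF = 8.314*301/(1*96485) = 0.02593682 V
Step 2: [Ox]/[Red] = 0.8837/0.394 = 2.242893
Step 3: ln(2.242893) = 0.807767
Step 4: correction = 0.02593682 * 0.807767 = 0.021 V
E = -0.525 + 0.021 = -0.504 V

-0.504 V


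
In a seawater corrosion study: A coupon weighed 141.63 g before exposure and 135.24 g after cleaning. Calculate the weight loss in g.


Weight loss = initial − final
WL = 141.63 − 135.24 = 6.39 g

6.39 g


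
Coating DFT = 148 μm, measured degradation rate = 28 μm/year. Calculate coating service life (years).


Service life = thickness / degradation rate
Life = 148 / 28 = 5.3 years

5.3 years


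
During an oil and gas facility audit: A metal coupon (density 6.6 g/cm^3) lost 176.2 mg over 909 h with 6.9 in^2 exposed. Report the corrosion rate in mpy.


Apply the mpy weight-loss relation: CR = 534 * W / (D * A * T)
Numerator: 534 * 176.2 = 94090.8
Denominator: 6.6 * 6.9 * 909 = 41395.86
CR = 94090.8 / 41395.86 = 2.273 mpy

2.273 mpy


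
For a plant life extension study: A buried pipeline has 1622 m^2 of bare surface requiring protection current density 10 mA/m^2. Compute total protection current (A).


I = area * current density, then convert mA → A (÷1000)
I = 1622 * 10 / 1000 = 16.22 A

16.22 A


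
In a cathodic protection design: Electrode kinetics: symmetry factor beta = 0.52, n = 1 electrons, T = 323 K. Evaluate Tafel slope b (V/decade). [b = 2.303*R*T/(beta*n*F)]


Apply the Tafel slope relation: b = 2.303*R*T/(beta*n*F)
Numerator: 2.303 * 8.314 * 323 = 6184.53
Denominator: 0.52 * 1 * 96485 = 50172.2
b = 6184.53 / 50172.2 = 0.1233 V/decade

0.1233 V/decade


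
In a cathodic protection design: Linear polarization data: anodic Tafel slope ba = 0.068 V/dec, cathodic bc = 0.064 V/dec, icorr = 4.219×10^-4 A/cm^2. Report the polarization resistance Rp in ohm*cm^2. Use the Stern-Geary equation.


Apply the Stern-Geary equation: Rp = ba*bc / (2.303*icorr*(ba+bc))
ba*bc = 0.068*0.064 = 0.004352
ba+bc = 0.132; 2.303*icorr*(ba+bc) = 2.303*4.219×10^-4*0.132 = 1.2825591×10^-4
Rp = 0.004352 / 1.2825591×10^-4 = 33.9 ohm*cm^2

33.9 ohm*cm^2


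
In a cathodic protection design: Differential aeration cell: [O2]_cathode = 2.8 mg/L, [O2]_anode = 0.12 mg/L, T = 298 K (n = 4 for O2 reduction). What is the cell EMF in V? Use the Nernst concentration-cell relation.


Apply the Nernst concentration-cell relation: E = (RT/nF)*ln(C_cathode/C_anode)
RT/nF = 8.314*298/(4*96485) = 0.00641958 V
ln(2.8/0.12) = 3.14988
E = 0.00641958 * 3.14988 = 0.02022 V

0.02022 V


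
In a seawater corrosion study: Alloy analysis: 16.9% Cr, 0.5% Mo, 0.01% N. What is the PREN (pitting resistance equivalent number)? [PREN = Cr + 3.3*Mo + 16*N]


Apply the PREN formula: PREN = Cr + 3.3*Mo + 16*N
PREN = 16.9 + 3.3*0.5 + 16*0.01
PREN = 16.9 + 1.65 + 0.16 = 18.71

18.71


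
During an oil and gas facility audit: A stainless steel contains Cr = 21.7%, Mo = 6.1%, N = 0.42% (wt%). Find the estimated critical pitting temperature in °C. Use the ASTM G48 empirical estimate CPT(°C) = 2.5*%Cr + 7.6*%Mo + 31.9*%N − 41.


Apply the ASTM G48 empirical CPT estimate: CPT(°C) = 2.5*%Cr + 7.6*%Mo + 31.9*%N − 41
2.5*21.7 = 54.25; 7.6*6.1 = 46.36; 31.9*0.42 = 13.398
CPT = 54.25 + 46.36 + 13.398 − 41 = 73.008 °C
Rounded to 0.1 °C: CPT ≈ 73.0 °C

73.0 °C


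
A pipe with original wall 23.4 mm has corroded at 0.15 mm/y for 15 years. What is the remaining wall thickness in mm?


Remaining wall = original − CR × time
t = 23.4 − 0.15*15 = 23.4 − 2.25 = 21.15 mm

21.15 mm


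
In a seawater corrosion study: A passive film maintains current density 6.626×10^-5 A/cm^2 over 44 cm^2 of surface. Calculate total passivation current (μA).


I = i_pass * A, then convert A → μA (×10^6)
I = 6.626×10^-5 * 44 * 10^6 = 2915.44 μA

2915.44 μA


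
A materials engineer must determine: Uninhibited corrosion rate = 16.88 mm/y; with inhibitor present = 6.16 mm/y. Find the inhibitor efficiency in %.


Apply the inhibitor-efficiency definition: IE = (CR_blank − CR_inh)/CR_blank × 100
IE = (16.88 − 6.16) / 16.88 × 100
IE = 10.72 / 16.88 × 100 = 63.5 %

63.5 %


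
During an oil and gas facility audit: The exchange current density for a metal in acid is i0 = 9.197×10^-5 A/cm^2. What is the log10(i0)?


i0 = 9.197×10^-5 A/cm^2
log10(i0) = -4.036

-4.036


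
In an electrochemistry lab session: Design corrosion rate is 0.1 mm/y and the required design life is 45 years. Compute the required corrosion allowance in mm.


Corrosion allowance = CR × design life
CA = 0.1 * 45 = 4.5 mm

4.5 mm


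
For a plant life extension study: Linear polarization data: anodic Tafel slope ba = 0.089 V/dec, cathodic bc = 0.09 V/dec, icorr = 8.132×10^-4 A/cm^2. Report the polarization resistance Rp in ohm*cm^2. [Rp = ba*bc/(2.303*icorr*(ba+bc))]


Apply the Stern-Geary equation: Rp = ba*bc / (2.303*icorr*(ba+bc))
ba*bc = 0.089*0.09 = 0.00801
ba+bc = 0.179; 2.303*icorr*(ba+bc) = 2.303*8.132×10^-4*0.179 = 3.3523113×10^-4
Rp = 0.00801 / 3.3523113×10^-4 = 23.9 ohm*cm^2

23.9 ohm*cm^2


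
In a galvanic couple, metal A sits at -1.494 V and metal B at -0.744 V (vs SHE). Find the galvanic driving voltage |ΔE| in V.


Driving voltage is the absolute potential difference.
|ΔE| = |-1.494 − (-0.744)| = 0.75 V

0.75 V


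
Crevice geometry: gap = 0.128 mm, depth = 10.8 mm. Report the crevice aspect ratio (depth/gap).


Aspect ratio = depth / gap
Ratio = 10.8 / 0.128 = 84.4

84.4


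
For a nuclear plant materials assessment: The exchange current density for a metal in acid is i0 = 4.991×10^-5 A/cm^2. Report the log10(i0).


i0 = 4.991×10^-5 A/cm^2
log10(i0) = -4.302

-4.302


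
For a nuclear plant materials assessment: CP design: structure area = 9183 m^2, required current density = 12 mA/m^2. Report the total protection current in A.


I = area * current density, then convert mA → A (÷1000)
I = 9183 * 12 / 1000 = 110.2 A

110.2 A


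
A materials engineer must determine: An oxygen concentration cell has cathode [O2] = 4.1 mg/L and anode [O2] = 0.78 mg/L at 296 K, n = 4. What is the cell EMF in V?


Apply the Nernst concentration-cell relation: E = (RT/nF)*ln(C_cathode/C_anode)
RT/nF = 8.314*296/(4*96485) = 0.00637649 V
ln(4.1/0.78) = 1.65945
E = 0.00637649 * 1.65945 = 0.01058 V

0.01058 V


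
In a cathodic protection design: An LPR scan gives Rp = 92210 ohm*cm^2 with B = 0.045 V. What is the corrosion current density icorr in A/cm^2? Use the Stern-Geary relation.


Apply the Stern-Geary relation: icorr = B / Rp
icorr = 0.045 / 92210 = 4.88×10^-7 A/cm^2

4.88×10^-7 A/cm^2


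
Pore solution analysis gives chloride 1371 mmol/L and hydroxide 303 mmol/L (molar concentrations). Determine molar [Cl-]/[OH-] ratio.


Threshold parameter = [Cl-] / [OH-] (molar basis; both in mmol/L, so units cancel)
Ratio = 1371 / 303 = 4.52

4.52


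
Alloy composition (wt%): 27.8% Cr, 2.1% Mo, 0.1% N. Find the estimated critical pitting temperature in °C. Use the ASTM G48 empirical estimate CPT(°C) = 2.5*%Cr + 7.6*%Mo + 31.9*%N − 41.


Apply the ASTM G48 empirical CPT estimate: CPT(°C) = 2.5*%Cr + 7.6*%Mo + 31.9*%N − 41
2.5*27.8 = 69.5; 7.6*2.1 = 15.96; 31.9*0.1 = 3.19
CPT = 69.5 + 15.96 + 3.19 − 41 = 47.65 °C
Rounded to 0.1 °C: CPT ≈ 47.7 °C

47.7 °C


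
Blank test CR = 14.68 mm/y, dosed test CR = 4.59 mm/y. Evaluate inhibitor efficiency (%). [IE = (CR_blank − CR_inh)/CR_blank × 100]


Apply the inhibitor-efficiency definition: IE = (CR_blank − CR_inh)/CR_blank × 100
IE = (14.68 − 4.59) / 14.68 × 100
IE = 10.09 / 14.68 × 100 = 68.7 %

68.7 %


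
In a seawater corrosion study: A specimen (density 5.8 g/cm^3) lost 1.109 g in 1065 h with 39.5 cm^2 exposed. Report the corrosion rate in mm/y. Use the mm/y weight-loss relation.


Apply the mm/y weight-loss relation: CR = 87600 * W / (D * A * T)
Numerator: 87600 * 1.109 = 97148.4
Denominator: 5.8 * 39.5 * 1065 = 243991.5
CR = 97148.4 / 243991.5 = 0.3982 mm/y

0.3982 mm/y


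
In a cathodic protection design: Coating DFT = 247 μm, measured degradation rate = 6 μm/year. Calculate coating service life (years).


Service life = thickness / degradation rate
Life = 247 / 6 = 41.2 years

41.2 years


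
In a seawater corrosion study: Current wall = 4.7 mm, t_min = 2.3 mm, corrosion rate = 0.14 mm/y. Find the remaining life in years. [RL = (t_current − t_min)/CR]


Apply the remaining-life relation: RL = (t_current − t_min) / CR
RL = (4.7 − 2.3) / 0.14 = 2.4 / 0.14 = 17.1 years

17.1 years


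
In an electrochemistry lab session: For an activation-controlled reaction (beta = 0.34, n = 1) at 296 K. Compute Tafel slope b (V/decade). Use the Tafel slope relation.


Apply the Tafel slope relation: b = 2.303*R*T/(beta*n*F)
Numerator: 2.303 * 8.314 * 296 = 5667.55
Denominator: 0.34 * 1 * 96485 = 32804.9
b = 5667.55 / 32804.9 = 0.1728 V/decade

0.1728 V/decade


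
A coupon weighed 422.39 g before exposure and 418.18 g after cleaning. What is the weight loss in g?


Weight loss = initial − final
WL = 422.39 − 418.18 = 4.21 g

4.21 g


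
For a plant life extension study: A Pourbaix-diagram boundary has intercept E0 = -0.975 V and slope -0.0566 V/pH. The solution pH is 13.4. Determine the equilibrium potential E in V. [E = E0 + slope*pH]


Apply the Pourbaix line equation: E = E0 + slope*pH
E = -0.975 + (-0.0566)*13.4 = -0.975 + (-0.75844) = -1.73344 V
Rounded to 4 decimal places: E = -1.7334 V

-1.7334 V


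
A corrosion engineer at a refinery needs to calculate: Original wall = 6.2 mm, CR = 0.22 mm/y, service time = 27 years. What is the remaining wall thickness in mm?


Remaining wall = original − CR × time
t = 6.2 − 0.22*27 = 6.2 − 5.94 = 0.26 mm

0.26 mm


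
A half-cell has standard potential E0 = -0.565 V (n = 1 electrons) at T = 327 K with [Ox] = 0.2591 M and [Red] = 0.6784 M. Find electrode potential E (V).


Apply the Nernst equation: E = E0 + (RT/nF)*ln([Ox]/[Red])
Step 1: RT/nF = 8.314*327/(1*96485) = 0.02817721 V
Step 2: [Ox]/[Red] = 0.2591/0.6784 = 0.381928
Step 3: ln(0.381928) = -0.962523
Step 4: correction = 0.02817721 * -0.962523 = -0.027 V
E = -0.565 + -0.027 = -0.592 V

-0.592 V


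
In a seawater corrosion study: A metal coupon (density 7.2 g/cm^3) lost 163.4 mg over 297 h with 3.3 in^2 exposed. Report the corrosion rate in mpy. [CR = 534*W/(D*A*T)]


Apply the mpy weight-loss relation: CR = 534 * W / (D * A * T)
Numerator: 534 * 163.4 = 87255.6
Denominator: 7.2 * 3.3 * 297 = 7056.72
CR = 87255.6 / 7056.72 = 12.365 mpy

12.365 mpy


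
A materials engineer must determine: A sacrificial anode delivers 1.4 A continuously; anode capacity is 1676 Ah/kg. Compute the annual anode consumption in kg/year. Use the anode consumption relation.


Annual consumption = current * hours per year / capacity
Rate = 1.4 * 8760 / 1676 = 7.3 kg/year

7.3 kg/year


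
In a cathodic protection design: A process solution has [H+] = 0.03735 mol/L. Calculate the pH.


pH = −log10[H+]
pH = −log10(0.03735) = 1.43

1.43


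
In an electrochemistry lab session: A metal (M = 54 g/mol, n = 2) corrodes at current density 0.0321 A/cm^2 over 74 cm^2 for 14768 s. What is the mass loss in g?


Apply Faraday's law: m = i*A*t*M / (n*F)
Total charge passed Q = i*A*t = 0.0321*74*14768 = 35079.9072 C
m = Q*M/(n*F) = 35079.9072*54/(2*96485) = 9.817 g

9.817 g


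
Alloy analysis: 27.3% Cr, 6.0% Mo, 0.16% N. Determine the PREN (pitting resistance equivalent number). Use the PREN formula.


Apply the PREN formula: PREN = Cr + 3.3*Mo + 16*N
PREN = 27.3 + 3.3*6.0 + 16*0.16
PREN = 27.3 + 19.8 + 2.56 = 49.66

49.66


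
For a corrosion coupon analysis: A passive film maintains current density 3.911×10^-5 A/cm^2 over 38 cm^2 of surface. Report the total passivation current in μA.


I = i_pass * A, then convert A → μA (×10^6)
I = 3.911×10^-5 * 38 * 10^6 = 1486.18 μA

1486.18 μA


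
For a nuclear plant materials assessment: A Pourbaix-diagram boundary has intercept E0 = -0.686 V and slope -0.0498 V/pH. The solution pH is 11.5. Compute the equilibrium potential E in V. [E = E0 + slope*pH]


Apply the Pourbaix line equation: E = E0 + slope*pH
E = -0.686 + (-0.0498)*11.5 = -0.686 + (-0.5727) = -1.2587 V
Rounded to 4 decimal places: E = -1.2587 V

-1.2587 V


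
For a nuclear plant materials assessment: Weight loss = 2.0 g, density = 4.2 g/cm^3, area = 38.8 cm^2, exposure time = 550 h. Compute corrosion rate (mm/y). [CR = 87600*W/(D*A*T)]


Apply the mm/y weight-loss relation: CR = 87600 * W / (D * A * T)
Numerator: 87600 * 2.0 = 175200.0
Denominator: 4.2 * 38.8 * 550 = 89628.0
CR = 175200.0 / 89628.0 = 1.954746 mm/y

1.954746 mm/y


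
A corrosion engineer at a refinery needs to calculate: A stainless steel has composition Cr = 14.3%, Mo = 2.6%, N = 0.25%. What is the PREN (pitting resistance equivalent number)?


Apply the PREN formula: PREN = Cr + 3.3*Mo + 16*N
PREN = 14.3 + 3.3*2.6 + 16*0.25
PREN = 14.3 + 8.58 + 4.0 = 26.88

26.88


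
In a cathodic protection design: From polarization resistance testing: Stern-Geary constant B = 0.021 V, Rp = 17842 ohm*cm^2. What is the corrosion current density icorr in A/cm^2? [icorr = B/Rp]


Apply the Stern-Geary relation: icorr = B / Rp
icorr = 0.021 / 17842 = 1.177×10^-6 A/cm^2

1.177×10^-6 A/cm^2
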